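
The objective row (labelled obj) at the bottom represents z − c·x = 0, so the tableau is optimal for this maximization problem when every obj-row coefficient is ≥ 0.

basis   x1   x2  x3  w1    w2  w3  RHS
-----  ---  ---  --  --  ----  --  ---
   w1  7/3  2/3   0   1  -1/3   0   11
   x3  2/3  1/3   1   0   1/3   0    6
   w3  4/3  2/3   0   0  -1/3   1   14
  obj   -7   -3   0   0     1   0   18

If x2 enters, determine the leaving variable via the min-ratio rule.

Column x2 entries and ratios — w1: 11/(2/3) = 33/2; x3: 6/(1/3) = 18; w3: 14/(2/3) = 21.
Smallest ratio is 33/2 in the row of w1, so w1 leaves.

w1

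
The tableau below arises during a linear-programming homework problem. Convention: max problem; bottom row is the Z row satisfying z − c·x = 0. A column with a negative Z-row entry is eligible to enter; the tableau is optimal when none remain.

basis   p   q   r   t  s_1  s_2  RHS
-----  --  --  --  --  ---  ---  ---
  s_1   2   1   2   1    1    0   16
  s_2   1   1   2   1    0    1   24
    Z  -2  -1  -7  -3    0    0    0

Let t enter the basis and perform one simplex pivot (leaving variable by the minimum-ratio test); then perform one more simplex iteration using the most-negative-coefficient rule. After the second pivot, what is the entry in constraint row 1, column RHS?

Ratio test on column t — row 1: 16/1 = 16; row 2: 24/1 = 24. Minimum is 16 at row 1 (s_1 leaves); pivot element 1.
Divide row 1 by 1; eliminate column t from the other rows.
Second iteration: most negative Z-row entry is -1 in column r, so r enters.
Ratio test on column r — row 1: 16/2 = 8; row 2: entry 0 ≤ 0. Minimum is 8 at row 1 (t leaves); pivot element 2.
Divide row 1 by 2; eliminate column r from the other rows.
After both pivots, the entry at constraint row 1, column RHS is 8.

8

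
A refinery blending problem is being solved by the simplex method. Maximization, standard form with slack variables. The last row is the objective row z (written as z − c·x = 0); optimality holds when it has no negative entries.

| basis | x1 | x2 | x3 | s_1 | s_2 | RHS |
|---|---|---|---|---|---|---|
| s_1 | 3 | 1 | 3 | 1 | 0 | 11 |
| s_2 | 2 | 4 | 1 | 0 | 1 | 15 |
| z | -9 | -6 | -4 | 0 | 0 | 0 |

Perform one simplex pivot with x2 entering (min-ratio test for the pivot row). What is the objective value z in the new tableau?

45/2

Ratio test on column x2 — row 1: 11/1 = 11; row 2: 15/4 = 15/4. Minimum is 15/4 at row 2 (s_2 leaves); pivot element 4.
Pivot on row 2; the z-row RHS becomes 0 − (-6)·(15/4) = 45/2.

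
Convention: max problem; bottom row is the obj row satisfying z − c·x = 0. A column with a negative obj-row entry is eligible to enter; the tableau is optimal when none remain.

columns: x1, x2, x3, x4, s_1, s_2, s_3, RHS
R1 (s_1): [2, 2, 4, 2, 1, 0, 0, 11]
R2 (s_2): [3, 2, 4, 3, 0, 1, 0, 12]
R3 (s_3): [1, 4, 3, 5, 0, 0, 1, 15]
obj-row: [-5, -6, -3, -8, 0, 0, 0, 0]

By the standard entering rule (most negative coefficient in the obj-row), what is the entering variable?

Negative obj-row entries: x1: -5, x2: -6, x3: -3, x4: -8.
The most negative is -8 in column x4, so x4 enters.

x4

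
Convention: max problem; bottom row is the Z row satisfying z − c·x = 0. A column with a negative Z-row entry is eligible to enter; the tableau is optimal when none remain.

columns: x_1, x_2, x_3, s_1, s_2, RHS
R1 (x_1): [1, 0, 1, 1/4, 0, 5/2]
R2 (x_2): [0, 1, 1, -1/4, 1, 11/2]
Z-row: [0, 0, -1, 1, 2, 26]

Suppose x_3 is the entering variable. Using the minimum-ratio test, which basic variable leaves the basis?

x_1

Column x_3 entries and ratios — x_1: (5/2)/1 = 5/2; x_2: (11/2)/1 = 11/2.
Smallest ratio is 5/2 in the row of x_1, so x_1 leaves.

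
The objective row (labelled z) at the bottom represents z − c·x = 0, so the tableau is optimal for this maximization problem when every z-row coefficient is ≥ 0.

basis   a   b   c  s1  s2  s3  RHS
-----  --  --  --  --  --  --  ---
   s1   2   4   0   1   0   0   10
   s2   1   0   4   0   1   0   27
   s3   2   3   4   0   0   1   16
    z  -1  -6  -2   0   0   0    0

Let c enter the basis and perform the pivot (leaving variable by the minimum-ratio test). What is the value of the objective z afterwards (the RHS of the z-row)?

8

Ratio test on column c — row 1: entry 0 ≤ 0; row 2: 27/4 = 27/4; row 3: 16/4 = 4. Minimum is 4 at row 3 (s3 leaves); pivot element 4.
Pivot on row 3; the z-row RHS becomes 0 − (-2)·4 = 8.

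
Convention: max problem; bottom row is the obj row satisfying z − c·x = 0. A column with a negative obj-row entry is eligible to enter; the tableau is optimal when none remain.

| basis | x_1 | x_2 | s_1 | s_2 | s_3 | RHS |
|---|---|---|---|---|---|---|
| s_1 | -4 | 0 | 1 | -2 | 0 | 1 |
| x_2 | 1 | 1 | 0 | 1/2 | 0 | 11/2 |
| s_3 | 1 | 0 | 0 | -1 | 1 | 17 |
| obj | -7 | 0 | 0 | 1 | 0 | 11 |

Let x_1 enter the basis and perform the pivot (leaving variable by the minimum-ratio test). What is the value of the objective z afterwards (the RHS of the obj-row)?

Ratio test on column x_1 — row 1: entry -4 ≤ 0; row 2: (11/2)/1 = 11/2; row 3: 17/1 = 17. Minimum is 11/2 at row 2 (x_2 leaves); pivot element 1.
Pivot on row 2; the obj-row RHS becomes 11 − (-7)·(11/2) = 99/2.

99/2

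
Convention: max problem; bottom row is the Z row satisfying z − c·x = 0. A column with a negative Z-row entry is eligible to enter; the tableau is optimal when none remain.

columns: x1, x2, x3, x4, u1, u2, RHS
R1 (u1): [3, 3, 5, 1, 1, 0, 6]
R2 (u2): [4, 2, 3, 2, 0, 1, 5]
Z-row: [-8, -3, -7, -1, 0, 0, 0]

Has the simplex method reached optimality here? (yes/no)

no

The Z-row has a negative entry -8 in column x1, so it is not optimal.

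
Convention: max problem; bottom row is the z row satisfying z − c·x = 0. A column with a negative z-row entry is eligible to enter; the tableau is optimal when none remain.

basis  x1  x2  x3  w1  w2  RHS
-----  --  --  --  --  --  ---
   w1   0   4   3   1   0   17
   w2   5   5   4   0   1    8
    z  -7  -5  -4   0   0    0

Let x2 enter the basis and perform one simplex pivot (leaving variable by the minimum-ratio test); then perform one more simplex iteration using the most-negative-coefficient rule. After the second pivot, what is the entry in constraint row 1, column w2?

0

Ratio test on column x2 — row 1: 17/4 = 17/4; row 2: 8/5 = 8/5. Minimum is 8/5 at row 2 (w2 leaves); pivot element 5.
Divide row 2 by 5; eliminate column x2 from the other rows.
Second iteration: most negative z-row entry is -2 in column x1, so x1 enters.
Ratio test on column x1 — row 1: entry -4 ≤ 0; row 2: (8/5)/1 = 8/5. Minimum is 8/5 at row 2 (x2 leaves); pivot element 1.
Divide row 2 by 1; eliminate column x1 from the other rows.
After both pivots, the entry at constraint row 1, column w2 is 0.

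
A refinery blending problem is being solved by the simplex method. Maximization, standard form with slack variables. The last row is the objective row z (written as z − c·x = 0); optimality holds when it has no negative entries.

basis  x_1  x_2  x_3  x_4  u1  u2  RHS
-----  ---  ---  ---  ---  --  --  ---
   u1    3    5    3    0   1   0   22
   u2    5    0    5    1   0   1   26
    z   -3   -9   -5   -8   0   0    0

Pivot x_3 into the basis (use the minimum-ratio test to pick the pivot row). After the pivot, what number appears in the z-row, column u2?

1

Ratio test on column x_3 — row 1: 22/3 = 22/3; row 2: 26/5 = 26/5. Minimum is 26/5 at row 2 (u2 leaves); pivot element 5.
Divide row 2 by 5; eliminate column x_3 from the other rows.
z-row update in column u2: 0 − (-5)·(1/5) = 1.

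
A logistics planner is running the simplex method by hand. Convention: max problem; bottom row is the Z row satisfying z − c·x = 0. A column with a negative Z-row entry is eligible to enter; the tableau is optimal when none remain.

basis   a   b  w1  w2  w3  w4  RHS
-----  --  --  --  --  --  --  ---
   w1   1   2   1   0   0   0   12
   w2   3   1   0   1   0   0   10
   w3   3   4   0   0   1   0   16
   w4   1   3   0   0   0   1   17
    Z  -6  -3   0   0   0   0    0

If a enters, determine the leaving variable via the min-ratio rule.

Column a entries and ratios — w1: 12/1 = 12; w2: 10/3 = 10/3; w3: 16/3 = 16/3; w4: 17/1 = 17.
Smallest ratio is 10/3 in the row of w2, so w2 leaves.

w2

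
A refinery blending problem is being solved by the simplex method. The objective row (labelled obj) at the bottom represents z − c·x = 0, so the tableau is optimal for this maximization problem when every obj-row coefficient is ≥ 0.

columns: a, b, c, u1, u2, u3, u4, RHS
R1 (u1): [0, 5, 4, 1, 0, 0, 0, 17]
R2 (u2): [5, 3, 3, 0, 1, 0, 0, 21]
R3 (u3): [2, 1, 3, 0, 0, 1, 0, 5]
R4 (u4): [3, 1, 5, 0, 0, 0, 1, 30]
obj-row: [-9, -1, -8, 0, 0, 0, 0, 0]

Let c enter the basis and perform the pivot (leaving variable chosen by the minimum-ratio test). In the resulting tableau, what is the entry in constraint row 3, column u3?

1/3

Ratio test on column c — row 1: 17/4 = 17/4; row 2: 21/3 = 7; row 3: 5/3 = 5/3; row 4: 30/5 = 6. Minimum is 5/3 at row 3 (u3 leaves); pivot element 3.
Divide row 3 by 3; eliminate column c from the other rows.
In the new row 3, the u3 entry is the old entry divided by the pivot: 1/3 = 1/3.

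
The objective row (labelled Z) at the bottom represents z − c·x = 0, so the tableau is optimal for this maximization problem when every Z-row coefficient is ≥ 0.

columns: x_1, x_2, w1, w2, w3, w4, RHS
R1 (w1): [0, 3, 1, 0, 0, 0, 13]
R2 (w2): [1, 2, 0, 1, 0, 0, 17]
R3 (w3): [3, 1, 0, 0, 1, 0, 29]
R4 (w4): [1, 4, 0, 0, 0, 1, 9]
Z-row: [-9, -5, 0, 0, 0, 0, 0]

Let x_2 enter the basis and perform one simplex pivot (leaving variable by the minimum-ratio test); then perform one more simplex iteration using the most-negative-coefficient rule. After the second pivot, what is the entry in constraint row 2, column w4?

Ratio test on column x_2 — row 1: 13/3 = 13/3; row 2: 17/2 = 17/2; row 3: 29/1 = 29; row 4: 9/4 = 9/4. Minimum is 9/4 at row 4 (w4 leaves); pivot element 4.
Divide row 4 by 4; eliminate column x_2 from the other rows.
Second iteration: most negative Z-row entry is -31/4 in column x_1, so x_1 enters.
Ratio test on column x_1 — row 1: entry -3/4 ≤ 0; row 2: (25/2)/(1/2) = 25; row 3: (107/4)/(11/4) = 107/11; row 4: (9/4)/(1/4) = 9. Minimum is 9 at row 4 (x_2 leaves); pivot element 1/4.
Divide row 4 by 1/4; eliminate column x_1 from the other rows.
After both pivots, the entry at constraint row 2, column w4 is -1.

-1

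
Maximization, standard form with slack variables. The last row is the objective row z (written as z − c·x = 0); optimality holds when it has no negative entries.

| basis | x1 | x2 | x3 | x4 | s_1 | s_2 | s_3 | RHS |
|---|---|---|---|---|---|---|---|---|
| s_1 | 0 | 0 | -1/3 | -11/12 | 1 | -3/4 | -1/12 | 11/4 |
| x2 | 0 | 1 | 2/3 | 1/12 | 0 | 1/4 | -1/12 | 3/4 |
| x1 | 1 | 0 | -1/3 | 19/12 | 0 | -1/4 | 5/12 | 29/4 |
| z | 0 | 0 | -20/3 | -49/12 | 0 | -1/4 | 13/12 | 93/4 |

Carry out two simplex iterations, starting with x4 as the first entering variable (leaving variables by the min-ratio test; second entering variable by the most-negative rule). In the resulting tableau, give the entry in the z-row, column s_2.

Ratio test on column x4 — row 1: entry -11/12 ≤ 0; row 2: (3/4)/(1/12) = 9; row 3: (29/4)/(19/12) = 87/19. Minimum is 87/19 at row 3 (x1 leaves); pivot element 19/12.
Divide row 3 by 19/12; eliminate column x4 from the other rows.
Second iteration: most negative z-row entry is -143/19 in column x3, so x3 enters.
Ratio test on column x3 — row 1: entry -10/19 ≤ 0; row 2: (7/19)/(13/19) = 7/13; row 3: entry -4/19 ≤ 0. Minimum is 7/13 at row 2 (x2 leaves); pivot element 13/19.
Divide row 2 by 13/19; eliminate column x3 from the other rows.
After both pivots, the entry at the z-row, column s_2 is 2.

2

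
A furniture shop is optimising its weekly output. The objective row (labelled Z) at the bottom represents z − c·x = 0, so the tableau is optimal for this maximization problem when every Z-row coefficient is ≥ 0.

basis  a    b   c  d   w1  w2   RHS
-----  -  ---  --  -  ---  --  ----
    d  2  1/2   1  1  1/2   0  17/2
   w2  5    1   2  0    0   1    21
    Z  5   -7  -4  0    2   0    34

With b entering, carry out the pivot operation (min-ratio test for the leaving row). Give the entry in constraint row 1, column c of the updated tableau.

Ratio test on column b — row 1: (17/2)/(1/2) = 17; row 2: 21/1 = 21. Minimum is 17 at row 1 (d leaves); pivot element 1/2.
Divide row 1 by 1/2; eliminate column b from the other rows.
In the new row 1, the c entry is the old entry divided by the pivot: 1/(1/2) = 2.

2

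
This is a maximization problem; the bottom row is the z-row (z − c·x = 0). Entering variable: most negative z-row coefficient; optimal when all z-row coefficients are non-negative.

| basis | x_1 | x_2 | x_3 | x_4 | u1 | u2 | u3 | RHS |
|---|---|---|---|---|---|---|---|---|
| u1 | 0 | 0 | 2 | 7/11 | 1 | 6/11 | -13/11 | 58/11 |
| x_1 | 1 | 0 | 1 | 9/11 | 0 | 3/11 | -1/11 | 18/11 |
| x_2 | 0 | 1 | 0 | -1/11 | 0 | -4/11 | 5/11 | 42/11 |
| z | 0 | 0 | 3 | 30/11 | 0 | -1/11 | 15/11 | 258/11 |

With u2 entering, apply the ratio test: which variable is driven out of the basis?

x_1

Column u2 entries and ratios — u1: (58/11)/(6/11) = 29/3; x_1: (18/11)/(3/11) = 6; x_2: -4/11 ≤ 0, skip.
Smallest ratio is 6 in the row of x_1, so x_1 leaves.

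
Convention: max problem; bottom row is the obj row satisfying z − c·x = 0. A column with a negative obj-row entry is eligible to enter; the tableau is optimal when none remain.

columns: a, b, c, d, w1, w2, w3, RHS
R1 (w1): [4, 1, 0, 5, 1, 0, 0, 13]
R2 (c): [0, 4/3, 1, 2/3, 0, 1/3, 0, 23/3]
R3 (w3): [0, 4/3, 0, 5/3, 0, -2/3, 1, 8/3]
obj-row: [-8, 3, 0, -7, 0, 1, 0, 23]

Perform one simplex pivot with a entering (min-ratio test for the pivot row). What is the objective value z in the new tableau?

49

Ratio test on column a — row 1: 13/4 = 13/4; row 2: entry 0 ≤ 0; row 3: entry 0 ≤ 0. Minimum is 13/4 at row 1 (w1 leaves); pivot element 4.
Pivot on row 1; the obj-row RHS becomes 23 − (-8)·(13/4) = 49.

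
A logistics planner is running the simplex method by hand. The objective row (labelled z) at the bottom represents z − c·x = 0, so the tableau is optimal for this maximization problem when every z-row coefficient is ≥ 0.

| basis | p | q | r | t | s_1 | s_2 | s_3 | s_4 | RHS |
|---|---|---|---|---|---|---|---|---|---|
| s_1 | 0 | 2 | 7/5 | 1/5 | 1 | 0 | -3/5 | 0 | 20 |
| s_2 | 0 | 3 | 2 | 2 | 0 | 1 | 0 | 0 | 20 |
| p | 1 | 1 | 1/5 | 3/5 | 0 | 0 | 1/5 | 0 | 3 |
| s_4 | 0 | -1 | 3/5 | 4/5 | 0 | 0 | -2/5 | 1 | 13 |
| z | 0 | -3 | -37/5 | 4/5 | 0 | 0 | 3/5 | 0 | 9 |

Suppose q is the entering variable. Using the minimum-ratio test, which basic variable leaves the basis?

p

Column q entries and ratios — s_1: 20/2 = 10; s_2: 20/3 = 20/3; p: 3/1 = 3; s_4: -1 ≤ 0, skip.
Smallest ratio is 3 in the row of p, so p leaves.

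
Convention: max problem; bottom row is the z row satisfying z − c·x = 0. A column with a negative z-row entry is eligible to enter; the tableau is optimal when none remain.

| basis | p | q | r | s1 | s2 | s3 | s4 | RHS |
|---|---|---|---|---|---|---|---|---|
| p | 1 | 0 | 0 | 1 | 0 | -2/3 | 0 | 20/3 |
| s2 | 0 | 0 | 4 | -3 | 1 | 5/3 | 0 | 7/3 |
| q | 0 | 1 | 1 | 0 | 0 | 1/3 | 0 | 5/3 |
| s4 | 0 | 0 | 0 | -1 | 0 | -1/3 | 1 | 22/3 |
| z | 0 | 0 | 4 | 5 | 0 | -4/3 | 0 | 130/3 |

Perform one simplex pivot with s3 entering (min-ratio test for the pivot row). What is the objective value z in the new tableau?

226/5

Ratio test on column s3 — row 1: entry -2/3 ≤ 0; row 2: (7/3)/(5/3) = 7/5; row 3: (5/3)/(1/3) = 5; row 4: entry -1/3 ≤ 0. Minimum is 7/5 at row 2 (s2 leaves); pivot element 5/3.
Pivot on row 2; the z-row RHS becomes 130/3 − (-4/3)·(7/5) = 226/5.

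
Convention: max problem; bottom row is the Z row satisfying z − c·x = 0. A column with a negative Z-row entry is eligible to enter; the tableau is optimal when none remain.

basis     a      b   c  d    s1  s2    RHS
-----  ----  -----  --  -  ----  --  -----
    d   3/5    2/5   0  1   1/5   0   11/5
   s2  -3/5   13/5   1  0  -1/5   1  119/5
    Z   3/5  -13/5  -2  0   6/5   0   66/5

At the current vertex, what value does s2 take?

s2 is basic (row 2); its value is the RHS of that row, 119/5.

119/5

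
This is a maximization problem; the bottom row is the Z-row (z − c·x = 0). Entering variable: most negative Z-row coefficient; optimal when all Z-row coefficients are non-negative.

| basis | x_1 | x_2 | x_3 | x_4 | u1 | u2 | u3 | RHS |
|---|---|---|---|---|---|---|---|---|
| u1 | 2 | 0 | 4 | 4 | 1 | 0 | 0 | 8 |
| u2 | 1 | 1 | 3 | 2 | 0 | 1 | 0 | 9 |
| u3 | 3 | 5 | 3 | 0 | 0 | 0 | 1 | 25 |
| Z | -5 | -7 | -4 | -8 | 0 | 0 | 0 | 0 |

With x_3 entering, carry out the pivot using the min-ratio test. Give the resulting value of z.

Ratio test on column x_3 — row 1: 8/4 = 2; row 2: 9/3 = 3; row 3: 25/3 = 25/3. Minimum is 2 at row 1 (u1 leaves); pivot element 4.
Pivot on row 1; the Z-row RHS becomes 0 − (-4)·2 = 8.

8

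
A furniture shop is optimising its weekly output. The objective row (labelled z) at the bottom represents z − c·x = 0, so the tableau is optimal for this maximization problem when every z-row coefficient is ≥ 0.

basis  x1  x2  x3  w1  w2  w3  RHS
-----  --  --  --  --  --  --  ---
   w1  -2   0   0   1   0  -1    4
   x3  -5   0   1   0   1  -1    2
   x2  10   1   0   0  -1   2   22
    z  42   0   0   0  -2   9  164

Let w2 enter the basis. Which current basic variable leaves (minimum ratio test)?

Column w2 entries and ratios — w1: 0 ≤ 0, skip; x3: 2/1 = 2; x2: -1 ≤ 0, skip.
Smallest ratio is 2 in the row of x3, so x3 leaves.

x3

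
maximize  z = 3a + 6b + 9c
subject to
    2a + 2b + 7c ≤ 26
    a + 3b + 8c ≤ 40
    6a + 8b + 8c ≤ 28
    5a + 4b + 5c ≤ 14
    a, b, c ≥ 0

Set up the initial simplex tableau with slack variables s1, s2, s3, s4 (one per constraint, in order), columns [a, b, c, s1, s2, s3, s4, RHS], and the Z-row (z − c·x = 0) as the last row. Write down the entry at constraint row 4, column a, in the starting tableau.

Constraint 4 has coefficient 5 on a.

5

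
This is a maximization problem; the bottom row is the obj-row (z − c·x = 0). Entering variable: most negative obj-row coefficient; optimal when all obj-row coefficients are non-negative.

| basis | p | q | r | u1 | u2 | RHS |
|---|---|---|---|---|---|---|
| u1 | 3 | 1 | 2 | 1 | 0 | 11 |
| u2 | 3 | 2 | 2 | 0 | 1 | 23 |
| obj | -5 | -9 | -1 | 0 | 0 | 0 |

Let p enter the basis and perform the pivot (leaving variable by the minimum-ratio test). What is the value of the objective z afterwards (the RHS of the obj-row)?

55/3

Ratio test on column p — row 1: 11/3 = 11/3; row 2: 23/3 = 23/3. Minimum is 11/3 at row 1 (u1 leaves); pivot element 3.
Pivot on row 1; the obj-row RHS becomes 0 − (-5)·(11/3) = 55/3.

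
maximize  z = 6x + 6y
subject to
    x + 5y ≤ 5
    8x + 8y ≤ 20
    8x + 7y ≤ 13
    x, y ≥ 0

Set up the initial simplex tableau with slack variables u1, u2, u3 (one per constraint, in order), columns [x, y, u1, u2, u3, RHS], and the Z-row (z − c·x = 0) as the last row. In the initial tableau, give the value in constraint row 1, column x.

Constraint 1 has coefficient 1 on x.

1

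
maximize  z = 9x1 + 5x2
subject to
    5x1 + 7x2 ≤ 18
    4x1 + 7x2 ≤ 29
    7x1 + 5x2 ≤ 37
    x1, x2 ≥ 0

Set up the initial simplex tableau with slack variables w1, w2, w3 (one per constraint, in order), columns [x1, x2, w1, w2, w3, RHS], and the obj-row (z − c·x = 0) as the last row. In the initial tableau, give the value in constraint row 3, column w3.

1

Slack w3 belongs to constraint 3; its column is the unit vector e_3, so the entry in row 3 is 1.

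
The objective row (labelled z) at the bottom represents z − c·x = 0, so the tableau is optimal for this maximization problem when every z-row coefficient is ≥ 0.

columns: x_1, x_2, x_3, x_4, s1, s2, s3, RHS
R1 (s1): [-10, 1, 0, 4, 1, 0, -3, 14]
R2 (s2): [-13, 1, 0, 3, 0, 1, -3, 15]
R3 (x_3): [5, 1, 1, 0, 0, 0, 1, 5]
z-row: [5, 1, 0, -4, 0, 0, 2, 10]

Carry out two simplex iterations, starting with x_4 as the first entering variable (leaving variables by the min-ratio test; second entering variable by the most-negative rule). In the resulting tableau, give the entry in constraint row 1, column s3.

-1/4

Ratio test on column x_4 — row 1: 14/4 = 7/2; row 2: 15/3 = 5; row 3: entry 0 ≤ 0. Minimum is 7/2 at row 1 (s1 leaves); pivot element 4.
Divide row 1 by 4; eliminate column x_4 from the other rows.
Second iteration: most negative z-row entry is -5 in column x_1, so x_1 enters.
Ratio test on column x_1 — row 1: entry -5/2 ≤ 0; row 2: entry -11/2 ≤ 0; row 3: 5/5 = 1. Minimum is 1 at row 3 (x_3 leaves); pivot element 5.
Divide row 3 by 5; eliminate column x_1 from the other rows.
After both pivots, the entry at constraint row 1, column s3 is -1/4.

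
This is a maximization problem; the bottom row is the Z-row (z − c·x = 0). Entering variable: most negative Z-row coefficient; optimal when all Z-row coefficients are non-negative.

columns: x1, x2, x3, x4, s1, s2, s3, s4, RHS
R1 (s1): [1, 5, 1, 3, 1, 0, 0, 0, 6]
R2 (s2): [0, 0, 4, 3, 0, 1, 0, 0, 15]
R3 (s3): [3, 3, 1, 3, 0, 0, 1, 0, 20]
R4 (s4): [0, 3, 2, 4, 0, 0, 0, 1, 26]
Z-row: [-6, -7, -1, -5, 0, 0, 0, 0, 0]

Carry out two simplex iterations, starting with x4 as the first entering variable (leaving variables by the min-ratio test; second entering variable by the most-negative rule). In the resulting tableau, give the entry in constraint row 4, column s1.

Ratio test on column x4 — row 1: 6/3 = 2; row 2: 15/3 = 5; row 3: 20/3 = 20/3; row 4: 26/4 = 13/2. Minimum is 2 at row 1 (s1 leaves); pivot element 3.
Divide row 1 by 3; eliminate column x4 from the other rows.
Second iteration: most negative Z-row entry is -13/3 in column x1, so x1 enters.
Ratio test on column x1 — row 1: 2/(1/3) = 6; row 2: entry -1 ≤ 0; row 3: 14/2 = 7; row 4: entry -4/3 ≤ 0. Minimum is 6 at row 1 (x4 leaves); pivot element 1/3.
Divide row 1 by 1/3; eliminate column x1 from the other rows.
After both pivots, the entry at constraint row 4, column s1 is 0.

0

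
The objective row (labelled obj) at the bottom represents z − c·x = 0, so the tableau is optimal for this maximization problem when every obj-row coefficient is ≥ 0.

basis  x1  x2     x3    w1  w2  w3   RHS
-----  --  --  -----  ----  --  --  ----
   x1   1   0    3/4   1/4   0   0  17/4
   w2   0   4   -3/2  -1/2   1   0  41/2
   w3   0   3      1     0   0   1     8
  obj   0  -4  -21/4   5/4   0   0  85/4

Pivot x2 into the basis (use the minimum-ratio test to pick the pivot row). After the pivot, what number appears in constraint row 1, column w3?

0

Ratio test on column x2 — row 1: entry 0 ≤ 0; row 2: (41/2)/4 = 41/8; row 3: 8/3 = 8/3. Minimum is 8/3 at row 3 (w3 leaves); pivot element 3.
Divide row 3 by 3; eliminate column x2 from the other rows.
Row 1 update in column w3: 0 − 0·(1/3) = 0.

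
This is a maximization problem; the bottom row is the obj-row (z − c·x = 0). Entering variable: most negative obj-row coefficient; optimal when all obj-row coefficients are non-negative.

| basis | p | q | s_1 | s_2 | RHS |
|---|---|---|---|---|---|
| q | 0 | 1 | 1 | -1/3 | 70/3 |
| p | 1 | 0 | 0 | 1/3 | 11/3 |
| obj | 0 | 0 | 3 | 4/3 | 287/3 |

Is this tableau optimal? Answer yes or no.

yes

Every obj-row coefficient is ≥ 0, so the tableau is optimal.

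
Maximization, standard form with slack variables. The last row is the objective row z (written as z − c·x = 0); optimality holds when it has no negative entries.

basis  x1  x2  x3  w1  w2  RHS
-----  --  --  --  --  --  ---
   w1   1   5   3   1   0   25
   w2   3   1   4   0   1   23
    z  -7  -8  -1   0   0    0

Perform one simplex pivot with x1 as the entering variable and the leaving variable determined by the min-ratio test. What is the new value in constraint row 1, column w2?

-1/3

Ratio test on column x1 — row 1: 25/1 = 25; row 2: 23/3 = 23/3. Minimum is 23/3 at row 2 (w2 leaves); pivot element 3.
Divide row 2 by 3; eliminate column x1 from the other rows.
Row 1 update in column w2: 0 − 1·(1/3) = -1/3.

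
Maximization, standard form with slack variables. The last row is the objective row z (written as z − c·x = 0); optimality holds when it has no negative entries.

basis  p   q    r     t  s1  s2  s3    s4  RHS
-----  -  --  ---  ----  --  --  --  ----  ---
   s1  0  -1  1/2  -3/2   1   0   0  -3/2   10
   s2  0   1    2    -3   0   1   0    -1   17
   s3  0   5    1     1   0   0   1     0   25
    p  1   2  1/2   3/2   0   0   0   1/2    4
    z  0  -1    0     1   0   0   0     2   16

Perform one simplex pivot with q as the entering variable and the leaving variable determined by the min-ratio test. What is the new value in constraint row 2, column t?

Ratio test on column q — row 1: entry -1 ≤ 0; row 2: 17/1 = 17; row 3: 25/5 = 5; row 4: 4/2 = 2. Minimum is 2 at row 4 (p leaves); pivot element 2.
Divide row 4 by 2; eliminate column q from the other rows.
Row 2 update in column t: -3 − 1·(3/4) = -15/4.

-15/4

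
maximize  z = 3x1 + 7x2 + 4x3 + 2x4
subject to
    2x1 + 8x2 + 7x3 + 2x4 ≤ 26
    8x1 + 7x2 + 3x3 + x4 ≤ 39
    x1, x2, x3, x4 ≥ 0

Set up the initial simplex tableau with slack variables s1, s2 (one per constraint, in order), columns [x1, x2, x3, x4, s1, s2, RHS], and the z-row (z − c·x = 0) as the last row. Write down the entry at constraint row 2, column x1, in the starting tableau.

Constraint 2 has coefficient 8 on x1.

8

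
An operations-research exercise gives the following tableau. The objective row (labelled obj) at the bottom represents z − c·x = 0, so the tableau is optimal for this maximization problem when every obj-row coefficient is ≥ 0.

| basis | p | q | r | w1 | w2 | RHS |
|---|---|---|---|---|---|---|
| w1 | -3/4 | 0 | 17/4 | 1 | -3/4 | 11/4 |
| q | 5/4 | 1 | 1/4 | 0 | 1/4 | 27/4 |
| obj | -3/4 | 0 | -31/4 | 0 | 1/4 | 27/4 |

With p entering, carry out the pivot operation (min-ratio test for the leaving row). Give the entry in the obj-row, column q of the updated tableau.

3/5

Ratio test on column p — row 1: entry -3/4 ≤ 0; row 2: (27/4)/(5/4) = 27/5. Minimum is 27/5 at row 2 (q leaves); pivot element 5/4.
Divide row 2 by 5/4; eliminate column p from the other rows.
obj-row update in column q: 0 − (-3/4)·(4/5) = 3/5.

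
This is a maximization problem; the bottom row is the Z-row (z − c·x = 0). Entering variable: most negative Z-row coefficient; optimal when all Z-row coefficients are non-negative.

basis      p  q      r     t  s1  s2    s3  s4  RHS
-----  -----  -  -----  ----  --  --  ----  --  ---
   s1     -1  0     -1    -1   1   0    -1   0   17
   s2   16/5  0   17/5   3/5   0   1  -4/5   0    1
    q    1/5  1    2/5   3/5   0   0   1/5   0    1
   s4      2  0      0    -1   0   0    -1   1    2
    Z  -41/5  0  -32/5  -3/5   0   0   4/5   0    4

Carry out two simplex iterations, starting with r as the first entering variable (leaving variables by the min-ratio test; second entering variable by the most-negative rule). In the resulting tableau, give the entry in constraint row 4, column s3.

-1/2

Ratio test on column r — row 1: entry -1 ≤ 0; row 2: 1/(17/5) = 5/17; row 3: 1/(2/5) = 5/2; row 4: entry 0 ≤ 0. Minimum is 5/17 at row 2 (s2 leaves); pivot element 17/5.
Divide row 2 by 17/5; eliminate column r from the other rows.
Second iteration: most negative Z-row entry is -37/17 in column p, so p enters.
Ratio test on column p — row 1: entry -1/17 ≤ 0; row 2: (5/17)/(16/17) = 5/16; row 3: entry -3/17 ≤ 0; row 4: 2/2 = 1. Minimum is 5/16 at row 2 (r leaves); pivot element 16/17.
Divide row 2 by 16/17; eliminate column p from the other rows.
After both pivots, the entry at constraint row 4, column s3 is -1/2.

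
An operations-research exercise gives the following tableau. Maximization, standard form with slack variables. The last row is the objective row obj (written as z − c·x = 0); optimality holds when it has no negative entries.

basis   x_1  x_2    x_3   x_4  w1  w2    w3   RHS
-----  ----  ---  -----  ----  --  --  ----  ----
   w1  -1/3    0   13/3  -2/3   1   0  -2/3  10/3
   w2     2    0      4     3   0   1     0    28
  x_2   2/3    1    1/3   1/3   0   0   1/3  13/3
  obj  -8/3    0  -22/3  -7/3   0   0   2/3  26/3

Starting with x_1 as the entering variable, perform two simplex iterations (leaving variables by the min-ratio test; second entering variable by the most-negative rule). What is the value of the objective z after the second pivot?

100/3

Ratio test on column x_1 — row 1: entry -1/3 ≤ 0; row 2: 28/2 = 14; row 3: (13/3)/(2/3) = 13/2. Minimum is 13/2 at row 3 (x_2 leaves); pivot element 2/3.
Pivot on row 3; the obj-row RHS becomes 26/3 − (-8/3)·(13/2) = 26.
Next entering variable (most negative obj-row entry -6): x_3.
Ratio test on column x_3 — row 1: (11/2)/(9/2) = 11/9; row 2: 15/3 = 5; row 3: (13/2)/(1/2) = 13. Minimum is 11/9 at row 1 (w1 leaves); pivot element 9/2.
After the second pivot the obj-row RHS is 26 − (-6)·(11/9) = 100/3.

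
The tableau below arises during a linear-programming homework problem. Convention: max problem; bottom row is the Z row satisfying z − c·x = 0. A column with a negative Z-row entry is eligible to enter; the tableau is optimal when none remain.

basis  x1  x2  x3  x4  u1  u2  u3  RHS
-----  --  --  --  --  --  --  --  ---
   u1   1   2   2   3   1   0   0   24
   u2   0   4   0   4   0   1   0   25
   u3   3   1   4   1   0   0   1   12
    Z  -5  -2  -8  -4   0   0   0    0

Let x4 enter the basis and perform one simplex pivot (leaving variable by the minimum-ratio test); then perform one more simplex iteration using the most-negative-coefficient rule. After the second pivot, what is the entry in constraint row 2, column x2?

1

Ratio test on column x4 — row 1: 24/3 = 8; row 2: 25/4 = 25/4; row 3: 12/1 = 12. Minimum is 25/4 at row 2 (u2 leaves); pivot element 4.
Divide row 2 by 4; eliminate column x4 from the other rows.
Second iteration: most negative Z-row entry is -8 in column x3, so x3 enters.
Ratio test on column x3 — row 1: (21/4)/2 = 21/8; row 2: entry 0 ≤ 0; row 3: (23/4)/4 = 23/16. Minimum is 23/16 at row 3 (u3 leaves); pivot element 4.
Divide row 3 by 4; eliminate column x3 from the other rows.
After both pivots, the entry at constraint row 2, column x2 is 1.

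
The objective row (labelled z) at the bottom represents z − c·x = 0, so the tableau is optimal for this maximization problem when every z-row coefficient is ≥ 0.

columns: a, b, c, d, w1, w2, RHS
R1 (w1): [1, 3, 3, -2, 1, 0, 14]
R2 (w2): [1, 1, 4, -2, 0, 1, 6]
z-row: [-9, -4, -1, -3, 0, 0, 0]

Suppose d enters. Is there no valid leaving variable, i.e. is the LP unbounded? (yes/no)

Every constraint-row entry in column d is ≤ 0, so increasing d is unbounded.

yes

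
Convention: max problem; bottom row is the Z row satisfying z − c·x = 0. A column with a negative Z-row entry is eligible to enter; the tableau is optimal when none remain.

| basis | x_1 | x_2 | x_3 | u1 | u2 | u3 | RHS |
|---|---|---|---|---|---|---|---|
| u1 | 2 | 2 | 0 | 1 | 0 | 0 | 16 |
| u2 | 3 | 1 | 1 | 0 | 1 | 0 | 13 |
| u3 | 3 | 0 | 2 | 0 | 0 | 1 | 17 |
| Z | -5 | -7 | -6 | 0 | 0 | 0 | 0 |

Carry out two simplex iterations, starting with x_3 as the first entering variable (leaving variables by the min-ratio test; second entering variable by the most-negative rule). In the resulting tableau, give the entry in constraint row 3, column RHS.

17/2

Ratio test on column x_3 — row 1: entry 0 ≤ 0; row 2: 13/1 = 13; row 3: 17/2 = 17/2. Minimum is 17/2 at row 3 (u3 leaves); pivot element 2.
Divide row 3 by 2; eliminate column x_3 from the other rows.
Second iteration: most negative Z-row entry is -7 in column x_2, so x_2 enters.
Ratio test on column x_2 — row 1: 16/2 = 8; row 2: (9/2)/1 = 9/2; row 3: entry 0 ≤ 0. Minimum is 9/2 at row 2 (u2 leaves); pivot element 1.
Divide row 2 by 1; eliminate column x_2 from the other rows.
After both pivots, the entry at constraint row 3, column RHS is 17/2.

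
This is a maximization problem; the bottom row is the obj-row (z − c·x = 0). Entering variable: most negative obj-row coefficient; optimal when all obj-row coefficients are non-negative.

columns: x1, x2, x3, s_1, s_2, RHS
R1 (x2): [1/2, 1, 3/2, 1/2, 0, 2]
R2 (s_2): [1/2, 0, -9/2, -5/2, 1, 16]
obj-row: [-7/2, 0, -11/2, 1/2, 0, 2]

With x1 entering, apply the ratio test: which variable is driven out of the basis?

x2

Column x1 entries and ratios — x2: 2/(1/2) = 4; s_2: 16/(1/2) = 32.
Smallest ratio is 4 in the row of x2, so x2 leaves.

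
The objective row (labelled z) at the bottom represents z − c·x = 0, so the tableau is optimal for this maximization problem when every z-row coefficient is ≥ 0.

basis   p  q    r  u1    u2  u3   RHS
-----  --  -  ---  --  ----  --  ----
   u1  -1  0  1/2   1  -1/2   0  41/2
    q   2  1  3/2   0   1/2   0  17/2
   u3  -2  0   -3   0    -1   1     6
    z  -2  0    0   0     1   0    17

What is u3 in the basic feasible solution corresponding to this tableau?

6

u3 is basic (row 3); its value is the RHS of that row, 6.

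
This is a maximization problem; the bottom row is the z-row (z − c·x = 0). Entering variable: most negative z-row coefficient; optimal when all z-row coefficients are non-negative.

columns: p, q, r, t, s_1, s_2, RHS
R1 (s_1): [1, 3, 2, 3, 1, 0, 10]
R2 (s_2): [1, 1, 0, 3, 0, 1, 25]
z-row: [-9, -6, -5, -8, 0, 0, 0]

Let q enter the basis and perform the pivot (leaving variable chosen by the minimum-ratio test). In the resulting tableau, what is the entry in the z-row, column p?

Ratio test on column q — row 1: 10/3 = 10/3; row 2: 25/1 = 25. Minimum is 10/3 at row 1 (s_1 leaves); pivot element 3.
Divide row 1 by 3; eliminate column q from the other rows.
z-row update in column p: -9 − (-6)·(1/3) = -7.

-7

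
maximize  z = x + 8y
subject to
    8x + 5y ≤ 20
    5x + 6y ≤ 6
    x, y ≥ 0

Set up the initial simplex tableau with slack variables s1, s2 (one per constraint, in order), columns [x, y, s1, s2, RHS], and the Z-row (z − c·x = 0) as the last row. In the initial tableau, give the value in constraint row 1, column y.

5

Constraint 1 has coefficient 5 on y.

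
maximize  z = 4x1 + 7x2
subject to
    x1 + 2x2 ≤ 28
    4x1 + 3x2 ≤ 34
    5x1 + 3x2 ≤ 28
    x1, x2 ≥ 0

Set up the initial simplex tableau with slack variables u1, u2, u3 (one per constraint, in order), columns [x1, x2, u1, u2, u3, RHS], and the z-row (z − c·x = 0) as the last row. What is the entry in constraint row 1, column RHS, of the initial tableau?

28

The RHS of constraint 1 is b_1 = 28.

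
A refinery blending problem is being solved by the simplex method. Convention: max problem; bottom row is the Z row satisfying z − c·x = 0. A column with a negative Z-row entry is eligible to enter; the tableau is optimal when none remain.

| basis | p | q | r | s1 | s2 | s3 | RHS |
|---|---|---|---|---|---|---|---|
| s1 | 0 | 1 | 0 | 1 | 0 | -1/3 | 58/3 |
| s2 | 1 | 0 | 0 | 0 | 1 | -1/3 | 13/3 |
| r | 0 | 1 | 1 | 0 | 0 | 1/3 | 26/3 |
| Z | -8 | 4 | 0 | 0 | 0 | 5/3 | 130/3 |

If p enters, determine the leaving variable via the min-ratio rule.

s2

Column p entries and ratios — s1: 0 ≤ 0, skip; s2: (13/3)/1 = 13/3; r: 0 ≤ 0, skip.
Smallest ratio is 13/3 in the row of s2, so s2 leaves.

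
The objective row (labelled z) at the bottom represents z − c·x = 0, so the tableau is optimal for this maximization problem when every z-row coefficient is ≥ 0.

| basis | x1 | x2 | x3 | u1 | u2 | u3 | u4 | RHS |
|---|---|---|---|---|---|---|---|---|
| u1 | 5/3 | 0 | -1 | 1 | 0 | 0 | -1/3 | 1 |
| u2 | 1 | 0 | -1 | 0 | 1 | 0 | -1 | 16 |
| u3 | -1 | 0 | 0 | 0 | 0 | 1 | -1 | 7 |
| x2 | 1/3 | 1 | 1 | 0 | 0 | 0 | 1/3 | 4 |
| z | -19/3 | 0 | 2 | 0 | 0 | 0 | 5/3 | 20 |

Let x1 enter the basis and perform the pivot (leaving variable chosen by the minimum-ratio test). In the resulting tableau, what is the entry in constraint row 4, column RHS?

19/5

Ratio test on column x1 — row 1: 1/(5/3) = 3/5; row 2: 16/1 = 16; row 3: entry -1 ≤ 0; row 4: 4/(1/3) = 12. Minimum is 3/5 at row 1 (u1 leaves); pivot element 5/3.
Divide row 1 by 5/3; eliminate column x1 from the other rows.
Row 4 update in column RHS: 4 − (1/3)·(3/5) = 19/5.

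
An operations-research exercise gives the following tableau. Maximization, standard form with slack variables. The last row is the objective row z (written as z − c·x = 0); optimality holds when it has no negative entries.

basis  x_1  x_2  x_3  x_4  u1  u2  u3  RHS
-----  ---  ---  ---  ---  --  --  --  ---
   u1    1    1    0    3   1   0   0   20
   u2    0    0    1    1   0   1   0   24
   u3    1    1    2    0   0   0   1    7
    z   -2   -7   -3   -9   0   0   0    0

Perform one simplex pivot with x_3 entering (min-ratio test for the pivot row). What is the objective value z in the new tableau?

Ratio test on column x_3 — row 1: entry 0 ≤ 0; row 2: 24/1 = 24; row 3: 7/2 = 7/2. Minimum is 7/2 at row 3 (u3 leaves); pivot element 2.
Pivot on row 3; the z-row RHS becomes 0 − (-3)·(7/2) = 21/2.

21/2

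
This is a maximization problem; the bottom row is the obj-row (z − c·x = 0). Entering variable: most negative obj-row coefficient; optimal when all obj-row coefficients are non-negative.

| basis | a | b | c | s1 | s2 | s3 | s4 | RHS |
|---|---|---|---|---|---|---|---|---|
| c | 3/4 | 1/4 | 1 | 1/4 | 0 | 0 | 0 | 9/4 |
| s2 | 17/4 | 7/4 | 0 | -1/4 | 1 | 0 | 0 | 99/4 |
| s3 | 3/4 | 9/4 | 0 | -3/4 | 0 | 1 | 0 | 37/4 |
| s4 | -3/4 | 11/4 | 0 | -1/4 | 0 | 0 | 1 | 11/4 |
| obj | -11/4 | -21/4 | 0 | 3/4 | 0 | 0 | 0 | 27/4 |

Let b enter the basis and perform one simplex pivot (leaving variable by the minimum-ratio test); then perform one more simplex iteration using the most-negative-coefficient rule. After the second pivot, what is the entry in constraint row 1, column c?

11/9

Ratio test on column b — row 1: (9/4)/(1/4) = 9; row 2: (99/4)/(7/4) = 99/7; row 3: (37/4)/(9/4) = 37/9; row 4: (11/4)/(11/4) = 1. Minimum is 1 at row 4 (s4 leaves); pivot element 11/4.
Divide row 4 by 11/4; eliminate column b from the other rows.
Second iteration: most negative obj-row entry is -46/11 in column a, so a enters.
Ratio test on column a — row 1: 2/(9/11) = 22/9; row 2: 23/(52/11) = 253/52; row 3: 7/(15/11) = 77/15; row 4: entry -3/11 ≤ 0. Minimum is 22/9 at row 1 (c leaves); pivot element 9/11.
Divide row 1 by 9/11; eliminate column a from the other rows.
After both pivots, the entry at constraint row 1, column c is 11/9.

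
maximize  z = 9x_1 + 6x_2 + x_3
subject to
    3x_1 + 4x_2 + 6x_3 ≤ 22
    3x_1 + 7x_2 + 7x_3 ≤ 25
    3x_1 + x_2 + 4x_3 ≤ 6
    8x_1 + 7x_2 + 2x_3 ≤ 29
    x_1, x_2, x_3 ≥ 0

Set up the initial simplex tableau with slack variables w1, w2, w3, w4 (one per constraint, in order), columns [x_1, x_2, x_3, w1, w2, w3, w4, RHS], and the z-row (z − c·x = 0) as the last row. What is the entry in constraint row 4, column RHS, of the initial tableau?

29

The RHS of constraint 4 is b_4 = 29.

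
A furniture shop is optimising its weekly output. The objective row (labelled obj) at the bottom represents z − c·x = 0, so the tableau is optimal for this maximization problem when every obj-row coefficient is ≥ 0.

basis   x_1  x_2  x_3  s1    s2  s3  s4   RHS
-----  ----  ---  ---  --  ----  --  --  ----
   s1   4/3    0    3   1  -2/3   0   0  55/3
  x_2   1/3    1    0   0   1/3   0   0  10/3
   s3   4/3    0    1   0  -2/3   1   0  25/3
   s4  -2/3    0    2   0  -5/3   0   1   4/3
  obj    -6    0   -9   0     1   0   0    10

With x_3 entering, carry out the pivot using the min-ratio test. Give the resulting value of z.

Ratio test on column x_3 — row 1: (55/3)/3 = 55/9; row 2: entry 0 ≤ 0; row 3: (25/3)/1 = 25/3; row 4: (4/3)/2 = 2/3. Minimum is 2/3 at row 4 (s4 leaves); pivot element 2.
Pivot on row 4; the obj-row RHS becomes 10 − (-9)·(2/3) = 16.

16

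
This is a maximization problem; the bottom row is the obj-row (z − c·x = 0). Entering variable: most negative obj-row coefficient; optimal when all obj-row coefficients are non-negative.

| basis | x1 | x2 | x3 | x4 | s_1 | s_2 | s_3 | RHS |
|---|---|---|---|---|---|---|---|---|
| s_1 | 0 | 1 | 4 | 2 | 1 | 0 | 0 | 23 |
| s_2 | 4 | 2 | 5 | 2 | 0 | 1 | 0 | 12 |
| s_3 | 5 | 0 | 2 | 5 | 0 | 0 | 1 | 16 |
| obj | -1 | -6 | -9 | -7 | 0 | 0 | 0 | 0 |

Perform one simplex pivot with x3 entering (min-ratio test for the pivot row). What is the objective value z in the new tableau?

Ratio test on column x3 — row 1: 23/4 = 23/4; row 2: 12/5 = 12/5; row 3: 16/2 = 8. Minimum is 12/5 at row 2 (s_2 leaves); pivot element 5.
Pivot on row 2; the obj-row RHS becomes 0 − (-9)·(12/5) = 108/5.

108/5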